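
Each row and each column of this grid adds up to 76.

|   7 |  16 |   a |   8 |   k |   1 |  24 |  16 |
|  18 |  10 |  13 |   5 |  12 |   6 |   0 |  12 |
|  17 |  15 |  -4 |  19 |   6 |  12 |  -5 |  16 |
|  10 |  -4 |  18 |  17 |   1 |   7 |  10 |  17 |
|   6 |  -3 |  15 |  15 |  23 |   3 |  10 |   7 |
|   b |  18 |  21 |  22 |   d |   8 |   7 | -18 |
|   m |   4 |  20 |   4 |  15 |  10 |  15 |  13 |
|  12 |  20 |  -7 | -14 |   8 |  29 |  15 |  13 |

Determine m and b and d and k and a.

m = -5, b = 11, d = 7, k = 4, a = 0

The known cells in column 3 total 76, leaving 76 − 76 = 0 for the blank.
The known cells in row 1 total 72, leaving 76 − 72 = 4 for the blank.
The known cells in column 5 total 69, leaving 76 − 69 = 7 for the blank.
The known cells in row 6 total 65, leaving 76 − 65 = 11 for the blank.
The known cells in row 7 total 81, leaving 76 − 81 = -5 for the blank.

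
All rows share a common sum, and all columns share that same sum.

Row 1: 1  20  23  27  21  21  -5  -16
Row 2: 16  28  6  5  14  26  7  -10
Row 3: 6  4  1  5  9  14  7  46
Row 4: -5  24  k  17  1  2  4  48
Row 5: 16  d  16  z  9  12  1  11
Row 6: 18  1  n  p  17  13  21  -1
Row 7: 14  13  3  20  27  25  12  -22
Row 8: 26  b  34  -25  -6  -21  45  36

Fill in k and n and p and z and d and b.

k = 1, n = 8, p = 15, z = 28, d = -1, b = 3

Rows 1 and 2 both sum to 92, so that's the common total.
Row 8: 26 + 34 − 25 − 6 − 21 + 45 + 36 = 89, so its missing entry is 92 − 89 = 3.
Row 4: -5 + 24 + 17 + 1 + 2 + 4 + 48 = 91, so its missing entry is 92 − 91 = 1.
Column 2: 20 + 28 + 4 + 24 + 1 + 13 + 3 = 93, so its missing entry is 92 − 93 = -1.
Row 5: 16 − 1 + 16 + 9 + 12 + 1 + 11 = 64, so its missing entry is 92 − 64 = 28.
Column 4: 27 + 5 + 5 + 17 + 28 + 20 − 25 = 77, so its missing entry is 92 − 77 = 15.
Row 6: 18 + 1 + 15 + 17 + 13 + 21 − 1 = 84, so its missing entry is 92 − 84 = 8.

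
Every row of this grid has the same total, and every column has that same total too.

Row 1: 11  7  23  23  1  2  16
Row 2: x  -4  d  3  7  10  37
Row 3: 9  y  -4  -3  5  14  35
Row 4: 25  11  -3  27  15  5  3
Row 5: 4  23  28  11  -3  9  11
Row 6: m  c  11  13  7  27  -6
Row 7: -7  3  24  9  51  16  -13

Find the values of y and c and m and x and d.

Rows 1 and 4 both sum to 83, so that's the common total.
The known cells in column 3 total 79, leaving 83 − 79 = 4 for the blank.
The known cells in row 3 total 56, leaving 83 − 56 = 27 for the blank.
The known cells in column 2 total 67, leaving 83 − 67 = 16 for the blank.
The known cells in row 6 total 68, leaving 83 − 68 = 15 for the blank.
The known cells in row 2 total 57, leaving 83 − 57 = 26 for the blank.

y = 27, c = 16, m = 15, x = 26, d = 4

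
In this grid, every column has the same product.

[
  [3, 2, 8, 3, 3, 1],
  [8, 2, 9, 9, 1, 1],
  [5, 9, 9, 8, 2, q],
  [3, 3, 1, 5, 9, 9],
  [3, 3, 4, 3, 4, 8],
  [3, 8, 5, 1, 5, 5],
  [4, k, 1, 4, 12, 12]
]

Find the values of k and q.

Columns 3 and 5 each multiply to 12960, so every column has product 12960.
Column 2: 2×2×9×3×3×8 = 2592, so the missing entry is 12960 ÷ 2592 = 5.
Column 6: 1×1×9×8×5×12 = 4320, so the missing entry is 12960 ÷ 4320 = 3.

k = 5, q = 3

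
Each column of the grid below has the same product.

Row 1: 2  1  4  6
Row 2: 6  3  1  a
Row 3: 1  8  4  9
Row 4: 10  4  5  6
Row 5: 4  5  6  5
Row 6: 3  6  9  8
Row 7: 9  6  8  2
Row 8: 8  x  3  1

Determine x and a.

x = 6, a = 4

Columns 1 and 3 each multiply to 103680, so every column has product 103680.
Column 2: 1×3×8×4×5×6×6 = 17280, so the missing entry is 103680 ÷ 17280 = 6.
Column 4: 6×9×6×5×8×2×1 = 25920, so the missing entry is 103680 ÷ 25920 = 4.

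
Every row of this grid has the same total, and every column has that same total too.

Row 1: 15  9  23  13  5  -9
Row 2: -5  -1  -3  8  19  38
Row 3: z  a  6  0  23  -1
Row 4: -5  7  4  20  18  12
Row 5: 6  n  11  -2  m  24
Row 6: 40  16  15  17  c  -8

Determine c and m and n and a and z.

Rows 1 and 2 both sum to 56, so that's the common total.
Row 6: 40 + 16 + 15 + 17 − 8 = 80, so its missing entry is 56 − 80 = -24.
Column 5: 5 + 19 + 23 + 18 − 24 = 41, so its missing entry is 56 − 41 = 15.
Column 1: 15 − 5 − 5 + 6 + 40 = 51, so its missing entry is 56 − 51 = 5.
Row 3: 5 + 6 + 0 + 23 − 1 = 33, so its missing entry is 56 − 33 = 23.
Row 5: 6 + 11 − 2 + 15 + 24 = 54, so its missing entry is 56 − 54 = 2.

c = -24, m = 15, n = 2, a = 23, z = 5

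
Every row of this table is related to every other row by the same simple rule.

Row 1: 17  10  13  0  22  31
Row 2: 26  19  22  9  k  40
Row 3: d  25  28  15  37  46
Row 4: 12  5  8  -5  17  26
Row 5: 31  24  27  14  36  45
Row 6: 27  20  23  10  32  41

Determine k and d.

The difference between any two rows is the same in every column — this is an addition table with the headers hidden.
Row 2 minus row 1 is 40 − 31 = 9, so its entry in column 5 is 22 + 9 = 31.
Row 3 minus row 1 is 46 − 31 = 15, so its entry in column 1 is 17 + 15 = 32.

k = 31, d = 32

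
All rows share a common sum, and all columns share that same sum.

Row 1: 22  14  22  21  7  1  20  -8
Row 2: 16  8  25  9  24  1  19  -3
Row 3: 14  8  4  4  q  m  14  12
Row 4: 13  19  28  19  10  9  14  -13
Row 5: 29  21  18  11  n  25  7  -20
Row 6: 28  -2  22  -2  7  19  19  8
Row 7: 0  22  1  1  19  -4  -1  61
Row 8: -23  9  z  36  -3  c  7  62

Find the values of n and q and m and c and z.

n = 8, q = 27, m = 16, c = 32, z = -21

Rows 1 and 2 both sum to 99, so that's the common total.
The known cells in row 5 total 91, leaving 99 − 91 = 8 for the blank.
The known cells in column 5 total 72, leaving 99 − 72 = 27 for the blank.
The known cells in column 3 total 120, leaving 99 − 120 = -21 for the blank.
The known cells in row 8 total 67, leaving 99 − 67 = 32 for the blank.
The known cells in row 3 total 83, leaving 99 − 83 = 16 for the blank.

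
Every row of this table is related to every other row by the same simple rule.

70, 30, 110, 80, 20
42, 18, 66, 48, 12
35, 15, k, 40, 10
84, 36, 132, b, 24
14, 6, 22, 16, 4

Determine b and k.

Each row is a constant multiple of every other row — this is a multiplication table with the headers hidden.
Row 4 is 36/30 = 6/5 times row 1, so its entry in column 4 is 80 × 6/5 = 96.
Row 3 is 15/30 = 1/2 times row 1, so its entry in column 3 is 110 × 1/2 = 55.

b = 96, k = 55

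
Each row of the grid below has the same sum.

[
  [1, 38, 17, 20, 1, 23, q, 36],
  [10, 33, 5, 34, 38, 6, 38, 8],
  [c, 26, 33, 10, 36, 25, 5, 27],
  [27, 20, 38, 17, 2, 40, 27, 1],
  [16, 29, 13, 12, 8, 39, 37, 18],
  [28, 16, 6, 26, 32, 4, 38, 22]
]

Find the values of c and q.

c = 10, q = 36

Row 2 sums to 172 and so does row 6; that's the common total.
In row 3 the known cells total 162, leaving 172 − 162 = 10.
In row 1 the known cells total 136, leaving 172 − 136 = 36.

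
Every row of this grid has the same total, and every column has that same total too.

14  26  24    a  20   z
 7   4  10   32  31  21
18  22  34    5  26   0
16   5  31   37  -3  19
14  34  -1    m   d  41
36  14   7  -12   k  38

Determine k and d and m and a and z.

Rows 2 and 3 both sum to 105, so that's the common total.
Row 6 has 36 + 14 + 7 − 12 + 38 = 83; the blank must be 105 − 83 = 22.
Column 5 has 20 + 31 + 26 − 3 + 22 = 96; the blank must be 105 − 96 = 9.
Row 5 has 14 + 34 − 1 + 9 + 41 = 97; the blank must be 105 − 97 = 8.
Column 4 has 32 + 5 + 37 + 8 − 12 = 70; the blank must be 105 − 70 = 35.
Row 1 has 14 + 26 + 24 + 35 + 20 = 119; the blank must be 105 − 119 = -14.

k = 22, d = 9, m = 8, a = 35, z = -14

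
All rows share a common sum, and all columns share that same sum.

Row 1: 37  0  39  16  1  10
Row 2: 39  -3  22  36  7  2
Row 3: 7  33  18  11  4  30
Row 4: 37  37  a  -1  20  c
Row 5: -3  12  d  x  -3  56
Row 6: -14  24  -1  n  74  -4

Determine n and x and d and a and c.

Rows 1 and 2 both sum to 103, so that's the common total.
The known cells in row 6 total 79, leaving 103 − 79 = 24 for the blank.
The known cells in column 4 total 86, leaving 103 − 86 = 17 for the blank.
The known cells in row 5 total 79, leaving 103 − 79 = 24 for the blank.
The known cells in column 3 total 102, leaving 103 − 102 = 1 for the blank.
The known cells in row 4 total 94, leaving 103 − 94 = 9 for the blank.

n = 24, x = 17, d = 24, a = 1, c = 9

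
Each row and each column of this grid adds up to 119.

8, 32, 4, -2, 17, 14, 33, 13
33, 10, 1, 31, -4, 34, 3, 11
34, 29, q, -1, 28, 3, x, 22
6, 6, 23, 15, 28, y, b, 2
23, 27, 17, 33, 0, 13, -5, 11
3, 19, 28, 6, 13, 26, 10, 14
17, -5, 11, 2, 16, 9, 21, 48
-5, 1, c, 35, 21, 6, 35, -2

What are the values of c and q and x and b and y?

Row 8: -5 + 1 + 35 + 21 + 6 + 35 − 2 = 91, so its missing entry is 119 − 91 = 28.
Column 3: 4 + 1 + 23 + 17 + 28 + 11 + 28 = 112, so its missing entry is 119 − 112 = 7.
Row 3: 34 + 29 + 7 − 1 + 28 + 3 + 22 = 122, so its missing entry is 119 − 122 = -3.
Column 7: 33 + 3 − 3 − 5 + 10 + 21 + 35 = 94, so its missing entry is 119 − 94 = 25.
Row 4: 6 + 6 + 23 + 15 + 28 + 25 + 2 = 105, so its missing entry is 119 − 105 = 14.

c = 28, q = 7, x = -3, b = 25, y = 14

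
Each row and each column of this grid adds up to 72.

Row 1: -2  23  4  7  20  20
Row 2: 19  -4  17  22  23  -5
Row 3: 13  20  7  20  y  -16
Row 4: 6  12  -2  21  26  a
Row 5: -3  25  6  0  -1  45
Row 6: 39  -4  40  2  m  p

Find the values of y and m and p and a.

Row 3: 13 + 20 + 7 + 20 − 16 = 44, so its missing entry is 72 − 44 = 28.
Column 5: 20 + 23 + 28 + 26 − 1 = 96, so its missing entry is 72 − 96 = -24.
Row 4: 6 + 12 − 2 + 21 + 26 = 63, so its missing entry is 72 − 63 = 9.
Row 6: 39 − 4 + 40 + 2 − 24 = 53, so its missing entry is 72 − 53 = 19.

y = 28, m = -24, p = 19, a = 9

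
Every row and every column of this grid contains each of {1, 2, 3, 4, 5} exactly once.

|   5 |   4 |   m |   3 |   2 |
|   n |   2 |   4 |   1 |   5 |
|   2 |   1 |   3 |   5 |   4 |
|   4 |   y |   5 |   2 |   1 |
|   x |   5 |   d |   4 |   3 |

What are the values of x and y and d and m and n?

x = 1, y = 3, d = 2, m = 1, n = 3

Cell (4,2): row 4 already has {1, 2, 4, 5} → 3.
Cell (1,3): row 1 already has {2, 3, 4, 5} → 1.
For row 5, column 3: column 3 already has {1, 3, 4, 5}; that leaves 2.
For row 5, column 1: row 5 already has {2, 3, 4, 5}; that leaves 1.
At (row 2, col 1): row 2 already has {1, 2, 4, 5}, so the value is 3.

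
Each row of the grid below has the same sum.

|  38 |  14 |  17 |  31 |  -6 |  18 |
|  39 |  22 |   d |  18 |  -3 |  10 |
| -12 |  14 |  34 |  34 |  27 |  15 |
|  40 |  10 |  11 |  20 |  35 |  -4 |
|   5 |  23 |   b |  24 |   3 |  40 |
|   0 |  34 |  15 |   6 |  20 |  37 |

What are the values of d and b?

The complete rows each total 112.
Row 2 is missing 112 − 86 = 26 (since 39 + 22 + 18 − 3 + 10 = 86).
Row 5 is missing 112 − 95 = 17 (since 5 + 23 + 24 + 3 + 40 = 95).

d = 26, b = 17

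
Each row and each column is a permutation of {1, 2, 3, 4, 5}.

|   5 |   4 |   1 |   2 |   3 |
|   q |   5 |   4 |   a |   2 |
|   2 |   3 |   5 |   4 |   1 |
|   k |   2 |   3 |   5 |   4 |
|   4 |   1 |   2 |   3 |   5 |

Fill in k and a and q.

k = 1, a = 1, q = 3

For row 2, column 4: column 4 already has {2, 3, 4, 5}; that leaves 1.
At (row 2, col 1): row 2 already has {1, 2, 4, 5}, so the value is 3.
At (row 4, col 1): row 4 already has {2, 3, 4, 5}, so the value is 1.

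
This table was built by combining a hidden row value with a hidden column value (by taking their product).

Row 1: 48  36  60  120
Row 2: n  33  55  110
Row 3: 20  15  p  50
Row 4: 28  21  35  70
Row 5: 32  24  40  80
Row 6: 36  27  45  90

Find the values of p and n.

p = 25, n = 44

Each row is a constant multiple of every other row — this is a multiplication table with the headers hidden.
Row 3 is 50/120 = 5/12 times row 1, so its entry in column 3 is 60 × 5/12 = 25.
Row 2 is 110/120 = 11/12 times row 1, so its entry in column 1 is 48 × 11/12 = 44.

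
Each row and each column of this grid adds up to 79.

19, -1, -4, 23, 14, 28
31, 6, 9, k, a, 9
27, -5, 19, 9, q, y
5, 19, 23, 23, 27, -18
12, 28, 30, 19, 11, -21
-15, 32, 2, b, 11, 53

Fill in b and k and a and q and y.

Row 6 has -15 + 32 + 2 + 11 + 53 = 83; the blank must be 79 − 83 = -4.
Column 6 has 28 + 9 − 18 − 21 + 53 = 51; the blank must be 79 − 51 = 28.
Row 3 has 27 − 5 + 19 + 9 + 28 = 78; the blank must be 79 − 78 = 1.
Column 5 has 14 + 1 + 27 + 11 + 11 = 64; the blank must be 79 − 64 = 15.
Row 2 has 31 + 6 + 9 + 15 + 9 = 70; the blank must be 79 − 70 = 9.

b = -4, k = 9, a = 15, q = 1, y = 28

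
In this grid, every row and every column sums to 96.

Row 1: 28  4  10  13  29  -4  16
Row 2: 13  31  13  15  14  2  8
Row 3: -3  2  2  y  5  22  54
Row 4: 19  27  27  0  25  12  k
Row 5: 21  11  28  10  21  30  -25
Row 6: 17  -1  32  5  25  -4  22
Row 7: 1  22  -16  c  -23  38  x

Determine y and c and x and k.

The known cells in row 3 total 82, leaving 96 − 82 = 14 for the blank.
The known cells in column 4 total 57, leaving 96 − 57 = 39 for the blank.
The known cells in row 7 total 61, leaving 96 − 61 = 35 for the blank.
The known cells in row 4 total 110, leaving 96 − 110 = -14 for the blank.

y = 14, c = 39, x = 35, k = -14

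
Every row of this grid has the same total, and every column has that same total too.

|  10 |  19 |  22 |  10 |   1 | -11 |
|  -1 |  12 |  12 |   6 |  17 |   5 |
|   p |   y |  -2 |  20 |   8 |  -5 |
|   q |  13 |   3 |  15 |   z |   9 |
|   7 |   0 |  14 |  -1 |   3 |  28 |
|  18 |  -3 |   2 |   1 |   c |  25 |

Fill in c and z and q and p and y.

Rows 1 and 2 both sum to 51, so that's the common total.
Column 2: 19 + 12 + 13 + 0 − 3 = 41, so its missing entry is 51 − 41 = 10.
Row 6: 18 − 3 + 2 + 1 + 25 = 43, so its missing entry is 51 − 43 = 8.
Column 5: 1 + 17 + 8 + 3 + 8 = 37, so its missing entry is 51 − 37 = 14.
Row 3: 10 − 2 + 20 + 8 − 5 = 31, so its missing entry is 51 − 31 = 20.
Row 4: 13 + 3 + 15 + 14 + 9 = 54, so its missing entry is 51 − 54 = -3.

c = 8, z = 14, q = -3, p = 20, y = 10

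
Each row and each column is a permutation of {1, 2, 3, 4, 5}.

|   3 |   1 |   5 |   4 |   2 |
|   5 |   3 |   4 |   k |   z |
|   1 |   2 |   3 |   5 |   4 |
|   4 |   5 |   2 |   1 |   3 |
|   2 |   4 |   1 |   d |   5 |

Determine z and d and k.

At (row 2, col 5): column 5 already has {2, 3, 4, 5}, so the value is 1.
At (row 2, col 4): row 2 already has {1, 3, 4, 5}, so the value is 2.
For row 5, column 4: row 5 already has {1, 2, 4, 5}; that leaves 3.

z = 1, d = 3, k = 2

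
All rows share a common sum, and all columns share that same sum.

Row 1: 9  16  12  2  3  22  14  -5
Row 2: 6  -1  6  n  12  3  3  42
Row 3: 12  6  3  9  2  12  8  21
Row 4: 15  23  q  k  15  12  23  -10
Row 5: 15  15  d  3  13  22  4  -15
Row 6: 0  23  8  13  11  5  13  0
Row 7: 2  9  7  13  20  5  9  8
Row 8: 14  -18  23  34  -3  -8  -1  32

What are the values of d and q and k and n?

d = 16, q = -2, k = -3, n = 2

Rows 1 and 3 both sum to 73, so that's the common total.
The known cells in row 2 total 71, leaving 73 − 71 = 2 for the blank.
The known cells in column 4 total 76, leaving 73 − 76 = -3 for the blank.
The known cells in row 4 total 75, leaving 73 − 75 = -2 for the blank.
The known cells in row 5 total 57, leaving 73 − 57 = 16 for the blank.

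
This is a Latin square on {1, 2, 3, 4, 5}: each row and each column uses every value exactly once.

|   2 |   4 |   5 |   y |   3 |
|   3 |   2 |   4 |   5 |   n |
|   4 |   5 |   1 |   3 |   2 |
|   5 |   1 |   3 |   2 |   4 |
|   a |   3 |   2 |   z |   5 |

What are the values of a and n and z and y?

a = 1, n = 1, z = 4, y = 1

Cell (5,1): column 1 already has {2, 3, 4, 5} → 1.
Cell (5,4): row 5 already has {1, 2, 3, 5} → 4.
At (row 2, col 5): row 2 already has {2, 3, 4, 5}, so the value is 1.
At (row 1, col 4): row 1 already has {2, 3, 4, 5}, so the value is 1.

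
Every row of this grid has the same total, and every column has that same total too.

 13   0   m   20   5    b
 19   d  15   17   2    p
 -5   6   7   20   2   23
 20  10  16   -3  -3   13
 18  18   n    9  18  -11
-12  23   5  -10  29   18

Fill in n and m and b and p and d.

Rows 3 and 4 both sum to 53, so that's the common total.
Column 2: 0 + 6 + 10 + 18 + 23 = 57, so its missing entry is 53 − 57 = -4.
Row 2: 19 − 4 + 15 + 17 + 2 = 49, so its missing entry is 53 − 49 = 4.
Row 5: 18 + 18 + 9 + 18 − 11 = 52, so its missing entry is 53 − 52 = 1.
Column 3: 15 + 7 + 16 + 1 + 5 = 44, so its missing entry is 53 − 44 = 9.
Row 1: 13 + 0 + 9 + 20 + 5 = 47, so its missing entry is 53 − 47 = 6.

n = 1, m = 9, b = 6, p = 4, d = -4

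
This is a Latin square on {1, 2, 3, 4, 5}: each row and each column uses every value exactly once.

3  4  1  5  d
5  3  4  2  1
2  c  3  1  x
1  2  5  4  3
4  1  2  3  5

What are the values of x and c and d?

Cell (1,5): row 1 already has {1, 3, 4, 5} → 2.
For row 3, column 5: column 5 already has {1, 2, 3, 5}; that leaves 4.
Cell (3,2): row 3 already has {1, 2, 3, 4} → 5.

x = 4, c = 5, d = 2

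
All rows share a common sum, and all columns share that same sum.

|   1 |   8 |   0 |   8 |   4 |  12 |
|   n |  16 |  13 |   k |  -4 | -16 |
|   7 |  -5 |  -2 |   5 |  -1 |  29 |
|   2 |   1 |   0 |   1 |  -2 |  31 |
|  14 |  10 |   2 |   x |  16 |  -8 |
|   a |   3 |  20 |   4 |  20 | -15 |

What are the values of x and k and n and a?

Rows 1 and 3 both sum to 33, so that's the common total.
The known cells in row 6 total 32, leaving 33 − 32 = 1 for the blank.
The known cells in column 1 total 25, leaving 33 − 25 = 8 for the blank.
The known cells in row 2 total 17, leaving 33 − 17 = 16 for the blank.
The known cells in row 5 total 34, leaving 33 − 34 = -1 for the blank.

x = -1, k = 16, n = 8, a = 1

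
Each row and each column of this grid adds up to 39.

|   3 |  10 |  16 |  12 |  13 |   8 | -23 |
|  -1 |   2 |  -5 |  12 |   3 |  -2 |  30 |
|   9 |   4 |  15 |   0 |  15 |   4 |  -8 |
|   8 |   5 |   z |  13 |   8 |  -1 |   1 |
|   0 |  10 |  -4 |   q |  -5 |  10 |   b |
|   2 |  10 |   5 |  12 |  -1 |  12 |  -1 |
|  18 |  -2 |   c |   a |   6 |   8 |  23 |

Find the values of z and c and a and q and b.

The known cells in column 7 total 22, leaving 39 − 22 = 17 for the blank.
The known cells in row 5 total 28, leaving 39 − 28 = 11 for the blank.
The known cells in row 4 total 34, leaving 39 − 34 = 5 for the blank.
The known cells in column 3 total 32, leaving 39 − 32 = 7 for the blank.
The known cells in row 7 total 60, leaving 39 − 60 = -21 for the blank.

z = 5, c = 7, a = -21, q = 11, b = 17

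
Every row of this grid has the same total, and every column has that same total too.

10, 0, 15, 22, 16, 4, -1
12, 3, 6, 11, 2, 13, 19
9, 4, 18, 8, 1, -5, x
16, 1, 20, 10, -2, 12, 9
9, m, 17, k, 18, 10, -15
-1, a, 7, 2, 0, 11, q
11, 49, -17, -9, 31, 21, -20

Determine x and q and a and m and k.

Rows 1 and 2 both sum to 66, so that's the common total.
Column 4: 22 + 11 + 8 + 10 + 2 − 9 = 44, so its missing entry is 66 − 44 = 22.
Row 3: 9 + 4 + 18 + 8 + 1 − 5 = 35, so its missing entry is 66 − 35 = 31.
Column 7: -1 + 19 + 31 + 9 − 15 − 20 = 23, so its missing entry is 66 − 23 = 43.
Row 6: -1 + 7 + 2 + 0 + 11 + 43 = 62, so its missing entry is 66 − 62 = 4.
Row 5: 9 + 17 + 22 + 18 + 10 − 15 = 61, so its missing entry is 66 − 61 = 5.

x = 31, q = 43, a = 4, m = 5, k = 22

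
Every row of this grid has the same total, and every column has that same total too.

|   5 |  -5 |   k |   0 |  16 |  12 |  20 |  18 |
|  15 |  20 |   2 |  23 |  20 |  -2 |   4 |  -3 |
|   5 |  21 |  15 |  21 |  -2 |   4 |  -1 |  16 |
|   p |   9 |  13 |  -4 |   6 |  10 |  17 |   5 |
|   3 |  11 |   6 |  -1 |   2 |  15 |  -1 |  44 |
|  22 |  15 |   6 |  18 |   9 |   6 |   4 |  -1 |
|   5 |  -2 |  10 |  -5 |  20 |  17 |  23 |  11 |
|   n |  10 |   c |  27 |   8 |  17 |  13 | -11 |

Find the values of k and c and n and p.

k = 13, c = 14, n = 1, p = 23

Rows 2 and 3 both sum to 79, so that's the common total.
Row 1: 5 − 5 + 0 + 16 + 12 + 20 + 18 = 66, so its missing entry is 79 − 66 = 13.
Column 3: 13 + 2 + 15 + 13 + 6 + 6 + 10 = 65, so its missing entry is 79 − 65 = 14.
Row 8: 10 + 14 + 27 + 8 + 17 + 13 − 11 = 78, so its missing entry is 79 − 78 = 1.
Row 4: 9 + 13 − 4 + 6 + 10 + 17 + 5 = 56, so its missing entry is 79 − 56 = 23.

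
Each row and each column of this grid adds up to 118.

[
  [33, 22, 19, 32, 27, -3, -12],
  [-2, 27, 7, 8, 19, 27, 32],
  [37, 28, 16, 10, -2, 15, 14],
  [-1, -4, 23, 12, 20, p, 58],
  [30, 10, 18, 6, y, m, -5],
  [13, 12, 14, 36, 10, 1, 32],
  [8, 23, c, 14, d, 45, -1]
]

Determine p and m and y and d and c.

The known cells in column 3 total 97, leaving 118 − 97 = 21 for the blank.
The known cells in row 7 total 110, leaving 118 − 110 = 8 for the blank.
The known cells in column 5 total 82, leaving 118 − 82 = 36 for the blank.
The known cells in row 5 total 95, leaving 118 − 95 = 23 for the blank.
The known cells in row 4 total 108, leaving 118 − 108 = 10 for the blank.

p = 10, m = 23, y = 36, d = 8, c = 21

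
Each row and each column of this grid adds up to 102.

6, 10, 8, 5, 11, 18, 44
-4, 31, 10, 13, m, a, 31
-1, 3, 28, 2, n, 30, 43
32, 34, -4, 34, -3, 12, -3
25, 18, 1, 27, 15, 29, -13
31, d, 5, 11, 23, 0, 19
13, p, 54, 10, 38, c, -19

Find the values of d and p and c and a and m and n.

Row 3: -1 + 3 + 28 + 2 + 30 + 43 = 105, so its missing entry is 102 − 105 = -3.
Row 6: 31 + 5 + 11 + 23 + 0 + 19 = 89, so its missing entry is 102 − 89 = 13.
Column 2: 10 + 31 + 3 + 34 + 18 + 13 = 109, so its missing entry is 102 − 109 = -7.
Row 7: 13 − 7 + 54 + 10 + 38 − 19 = 89, so its missing entry is 102 − 89 = 13.
Column 6: 18 + 30 + 12 + 29 + 0 + 13 = 102, so its missing entry is 102 − 102 = 0.
Row 2: -4 + 31 + 10 + 13 + 0 + 31 = 81, so its missing entry is 102 − 81 = 21.

d = 13, p = -7, c = 13, a = 0, m = 21, n = -3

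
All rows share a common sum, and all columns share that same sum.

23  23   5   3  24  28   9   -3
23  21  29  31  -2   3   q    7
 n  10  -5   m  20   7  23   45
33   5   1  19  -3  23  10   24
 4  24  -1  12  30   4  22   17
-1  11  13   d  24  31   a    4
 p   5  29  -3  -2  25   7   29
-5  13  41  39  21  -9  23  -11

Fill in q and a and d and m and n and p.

q = 0, a = 18, d = 12, m = -1, n = 13, p = 22

Rows 1 and 4 both sum to 112, so that's the common total.
The known cells in row 7 total 90, leaving 112 − 90 = 22 for the blank.
The known cells in column 1 total 99, leaving 112 − 99 = 13 for the blank.
The known cells in row 3 total 113, leaving 112 − 113 = -1 for the blank.
The known cells in column 4 total 100, leaving 112 − 100 = 12 for the blank.
The known cells in row 6 total 94, leaving 112 − 94 = 18 for the blank.
The known cells in row 2 total 112, leaving 112 − 112 = 0 for the blank.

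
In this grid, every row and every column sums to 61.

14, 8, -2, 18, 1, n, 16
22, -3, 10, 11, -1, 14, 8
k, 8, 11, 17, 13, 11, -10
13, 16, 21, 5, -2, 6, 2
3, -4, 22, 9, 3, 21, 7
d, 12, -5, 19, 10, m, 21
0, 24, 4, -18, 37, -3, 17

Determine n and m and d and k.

The known cells in row 3 total 50, leaving 61 − 50 = 11 for the blank.
The known cells in column 1 total 63, leaving 61 − 63 = -2 for the blank.
The known cells in row 6 total 55, leaving 61 − 55 = 6 for the blank.
The known cells in row 1 total 55, leaving 61 − 55 = 6 for the blank.

n = 6, m = 6, d = -2, k = 11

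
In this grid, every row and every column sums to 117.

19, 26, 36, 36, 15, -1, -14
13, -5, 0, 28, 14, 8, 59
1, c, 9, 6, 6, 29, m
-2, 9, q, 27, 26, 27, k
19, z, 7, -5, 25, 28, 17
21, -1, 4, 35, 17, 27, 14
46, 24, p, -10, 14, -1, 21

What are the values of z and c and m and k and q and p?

Row 7: 46 + 24 − 10 + 14 − 1 + 21 = 94, so its missing entry is 117 − 94 = 23.
Column 3: 36 + 0 + 9 + 7 + 4 + 23 = 79, so its missing entry is 117 − 79 = 38.
Row 4: -2 + 9 + 38 + 27 + 26 + 27 = 125, so its missing entry is 117 − 125 = -8.
Column 7: -14 + 59 − 8 + 17 + 14 + 21 = 89, so its missing entry is 117 − 89 = 28.
Row 3: 1 + 9 + 6 + 6 + 29 + 28 = 79, so its missing entry is 117 − 79 = 38.
Row 5: 19 + 7 − 5 + 25 + 28 + 17 = 91, so its missing entry is 117 − 91 = 26.

z = 26, c = 38, m = 28, k = -8, q = 38, p = 23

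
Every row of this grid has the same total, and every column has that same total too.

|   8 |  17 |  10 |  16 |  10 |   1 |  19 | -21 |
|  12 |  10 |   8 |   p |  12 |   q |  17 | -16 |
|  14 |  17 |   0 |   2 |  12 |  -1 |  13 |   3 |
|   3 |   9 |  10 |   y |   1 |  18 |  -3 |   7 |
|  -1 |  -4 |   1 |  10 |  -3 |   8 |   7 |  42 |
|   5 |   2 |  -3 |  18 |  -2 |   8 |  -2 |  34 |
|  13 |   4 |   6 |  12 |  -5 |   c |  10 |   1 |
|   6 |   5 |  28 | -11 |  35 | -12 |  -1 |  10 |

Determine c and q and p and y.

Rows 1 and 3 both sum to 60, so that's the common total.
Row 4: 3 + 9 + 10 + 1 + 18 − 3 + 7 = 45, so its missing entry is 60 − 45 = 15.
Column 4: 16 + 2 + 15 + 10 + 18 + 12 − 11 = 62, so its missing entry is 60 − 62 = -2.
Row 7: 13 + 4 + 6 + 12 − 5 + 10 + 1 = 41, so its missing entry is 60 − 41 = 19.
Row 2: 12 + 10 + 8 − 2 + 12 + 17 − 16 = 41, so its missing entry is 60 − 41 = 19.

c = 19, q = 19, p = -2, y = 15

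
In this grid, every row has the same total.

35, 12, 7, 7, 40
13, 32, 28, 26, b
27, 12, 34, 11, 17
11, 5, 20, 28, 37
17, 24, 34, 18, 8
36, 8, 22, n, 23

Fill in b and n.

b = 2, n = 12

Row 1 sums to 101 and so does row 3; that's the common total.
In row 2 the known cells total 99, leaving 101 − 99 = 2.
In row 6 the known cells total 89, leaving 101 − 89 = 12.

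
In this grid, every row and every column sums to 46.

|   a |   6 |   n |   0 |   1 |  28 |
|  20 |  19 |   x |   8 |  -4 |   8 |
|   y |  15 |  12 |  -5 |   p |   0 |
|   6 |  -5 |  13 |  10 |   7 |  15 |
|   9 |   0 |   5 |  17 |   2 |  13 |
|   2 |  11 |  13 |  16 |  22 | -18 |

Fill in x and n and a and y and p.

Column 5 has 1 − 4 + 7 + 2 + 22 = 28; the blank must be 46 − 28 = 18.
Row 2 has 20 + 19 + 8 − 4 + 8 = 51; the blank must be 46 − 51 = -5.
Row 3 has 15 + 12 − 5 + 18 + 0 = 40; the blank must be 46 − 40 = 6.
Column 1 has 20 + 6 + 6 + 9 + 2 = 43; the blank must be 46 − 43 = 3.
Row 1 has 3 + 6 + 0 + 1 + 28 = 38; the blank must be 46 − 38 = 8.

x = -5, n = 8, a = 3, y = 6, p = 18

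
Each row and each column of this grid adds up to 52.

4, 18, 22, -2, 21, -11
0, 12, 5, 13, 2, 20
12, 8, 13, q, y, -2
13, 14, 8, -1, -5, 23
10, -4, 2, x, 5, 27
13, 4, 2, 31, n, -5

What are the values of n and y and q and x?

The known cells in row 6 total 45, leaving 52 − 45 = 7 for the blank.
The known cells in column 5 total 30, leaving 52 − 30 = 22 for the blank.
The known cells in row 3 total 53, leaving 52 − 53 = -1 for the blank.
The known cells in row 5 total 40, leaving 52 − 40 = 12 for the blank.

n = 7, y = 22, q = -1, x = 12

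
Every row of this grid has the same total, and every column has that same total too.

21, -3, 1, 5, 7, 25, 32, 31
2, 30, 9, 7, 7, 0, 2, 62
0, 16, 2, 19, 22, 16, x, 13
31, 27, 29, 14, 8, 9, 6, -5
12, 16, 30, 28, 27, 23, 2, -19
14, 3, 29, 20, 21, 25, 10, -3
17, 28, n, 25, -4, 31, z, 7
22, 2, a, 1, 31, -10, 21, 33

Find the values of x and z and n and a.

x = 31, z = 15, n = 0, a = 19

Rows 1 and 2 both sum to 119, so that's the common total.
Row 3 has 0 + 16 + 2 + 19 + 22 + 16 + 13 = 88; the blank must be 119 − 88 = 31.
Column 7 has 32 + 2 + 31 + 6 + 2 + 10 + 21 = 104; the blank must be 119 − 104 = 15.
Row 7 has 17 + 28 + 25 − 4 + 31 + 15 + 7 = 119; the blank must be 119 − 119 = 0.
Row 8 has 22 + 2 + 1 + 31 − 10 + 21 + 33 = 100; the blank must be 119 − 100 = 19.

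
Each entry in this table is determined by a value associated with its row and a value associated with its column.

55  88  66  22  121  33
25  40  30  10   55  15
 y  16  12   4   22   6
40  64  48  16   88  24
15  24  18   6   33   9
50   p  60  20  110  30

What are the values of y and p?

y = 10, p = 80

Each row is a constant multiple of every other row — this is a multiplication table with the headers hidden.
Row 3 is 6/33 = 2/11 times row 1, so its entry in column 1 is 55 × 2/11 = 10.
Row 6 is 30/33 = 10/11 times row 1, so its entry in column 2 is 88 × 10/11 = 80.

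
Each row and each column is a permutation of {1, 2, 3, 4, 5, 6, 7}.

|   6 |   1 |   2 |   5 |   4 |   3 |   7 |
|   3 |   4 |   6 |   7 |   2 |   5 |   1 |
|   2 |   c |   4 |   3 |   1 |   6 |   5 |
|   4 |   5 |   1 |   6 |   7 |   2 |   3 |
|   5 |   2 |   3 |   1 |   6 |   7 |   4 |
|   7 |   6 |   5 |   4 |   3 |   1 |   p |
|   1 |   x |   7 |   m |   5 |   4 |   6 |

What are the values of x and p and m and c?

x = 3, p = 2, m = 2, c = 7

Cell (7,4): column 4 already has {1, 3, 4, 5, 6, 7} → 2.
Cell (7,2): row 7 already has {1, 2, 4, 5, 6, 7} → 3.
Cell (3,2): row 3 already has {1, 2, 3, 4, 5, 6} → 7.
For row 6, column 7: row 6 already has {1, 3, 4, 5, 6, 7}; that leaves 2.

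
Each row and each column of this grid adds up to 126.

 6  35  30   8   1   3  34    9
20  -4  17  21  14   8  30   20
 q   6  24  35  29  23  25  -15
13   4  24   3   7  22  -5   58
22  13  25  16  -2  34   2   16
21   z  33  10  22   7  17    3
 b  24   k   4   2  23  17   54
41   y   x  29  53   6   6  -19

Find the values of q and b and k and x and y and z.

q = -1, b = 4, k = -2, x = -25, y = 35, z = 13

Row 3 has 6 + 24 + 35 + 29 + 23 + 25 − 15 = 127; the blank must be 126 − 127 = -1.
Row 6 has 21 + 33 + 10 + 22 + 7 + 17 + 3 = 113; the blank must be 126 − 113 = 13.
Column 2 has 35 − 4 + 6 + 4 + 13 + 13 + 24 = 91; the blank must be 126 − 91 = 35.
Row 8 has 41 + 35 + 29 + 53 + 6 + 6 − 19 = 151; the blank must be 126 − 151 = -25.
Column 3 has 30 + 17 + 24 + 24 + 25 + 33 − 25 = 128; the blank must be 126 − 128 = -2.
Row 7 has 24 − 2 + 4 + 2 + 23 + 17 + 54 = 122; the blank must be 126 − 122 = 4.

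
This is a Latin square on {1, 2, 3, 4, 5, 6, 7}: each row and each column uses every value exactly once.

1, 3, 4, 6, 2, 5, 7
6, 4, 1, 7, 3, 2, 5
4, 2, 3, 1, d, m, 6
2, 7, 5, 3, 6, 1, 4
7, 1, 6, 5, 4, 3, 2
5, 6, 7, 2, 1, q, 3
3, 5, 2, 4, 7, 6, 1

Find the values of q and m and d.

For row 3, column 5: column 5 already has {1, 2, 3, 4, 6, 7}; that leaves 5.
For row 6, column 6: row 6 already has {1, 2, 3, 5, 6, 7}; that leaves 4.
Cell (3,6): row 3 already has {1, 2, 3, 4, 5, 6} → 7.

q = 4, m = 7, d = 5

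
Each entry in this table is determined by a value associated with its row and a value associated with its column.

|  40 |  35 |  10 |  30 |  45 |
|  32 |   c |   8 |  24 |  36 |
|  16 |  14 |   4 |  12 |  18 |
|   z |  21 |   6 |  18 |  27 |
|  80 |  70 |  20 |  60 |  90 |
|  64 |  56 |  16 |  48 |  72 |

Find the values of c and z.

c = 28, z = 24

Each row is a constant multiple of every other row — this is a multiplication table with the headers hidden.
Row 2 is 8/10 = 4/5 times row 1, so its entry in column 2 is 35 × 4/5 = 28.
Row 4 is 6/10 = 3/5 times row 1, so its entry in column 1 is 40 × 3/5 = 24.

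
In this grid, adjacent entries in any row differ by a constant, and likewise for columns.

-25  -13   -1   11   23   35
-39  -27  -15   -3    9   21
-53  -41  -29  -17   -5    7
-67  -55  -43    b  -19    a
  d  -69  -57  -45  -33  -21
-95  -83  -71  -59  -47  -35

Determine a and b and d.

a = -7, b = -31, d = -81

Along each row the entries change by 12 per step; down each column they change by -14.
Row 4: from -67 at column 1, stepping by 12 to column 6 gives -7.
Row 4: from -67 at column 1, stepping by 12 to column 4 gives -31.
Row 5: from -69 at column 2, stepping by 12 to column 1 gives -81.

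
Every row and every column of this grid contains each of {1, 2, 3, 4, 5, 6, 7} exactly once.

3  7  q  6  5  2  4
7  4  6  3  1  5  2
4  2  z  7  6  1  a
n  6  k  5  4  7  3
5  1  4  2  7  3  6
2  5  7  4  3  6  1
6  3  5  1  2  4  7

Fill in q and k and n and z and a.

Cell (4,1): column 1 already has {2, 3, 4, 5, 6, 7} → 1.
At (row 1, col 3): row 1 already has {2, 3, 4, 5, 6, 7}, so the value is 1.
At (row 3, col 7): column 7 already has {1, 2, 3, 4, 6, 7}, so the value is 5.
At (row 3, col 3): row 3 already has {1, 2, 4, 5, 6, 7}, so the value is 3.
Cell (4,3): row 4 already has {1, 3, 4, 5, 6, 7} → 2.

q = 1, k = 2, n = 1, z = 3, a = 5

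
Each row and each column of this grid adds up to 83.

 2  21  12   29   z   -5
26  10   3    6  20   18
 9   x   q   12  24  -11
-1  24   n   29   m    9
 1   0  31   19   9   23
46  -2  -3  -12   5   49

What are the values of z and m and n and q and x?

z = 24, m = 1, n = 21, q = 19, x = 30

Row 1: 2 + 21 + 12 + 29 − 5 = 59, so its missing entry is 83 − 59 = 24.
Column 2: 21 + 10 + 24 + 0 − 2 = 53, so its missing entry is 83 − 53 = 30.
Column 5: 24 + 20 + 24 + 9 + 5 = 82, so its missing entry is 83 − 82 = 1.
Row 3: 9 + 30 + 12 + 24 − 11 = 64, so its missing entry is 83 − 64 = 19.
Row 4: -1 + 24 + 29 + 1 + 9 = 62, so its missing entry is 83 − 62 = 21.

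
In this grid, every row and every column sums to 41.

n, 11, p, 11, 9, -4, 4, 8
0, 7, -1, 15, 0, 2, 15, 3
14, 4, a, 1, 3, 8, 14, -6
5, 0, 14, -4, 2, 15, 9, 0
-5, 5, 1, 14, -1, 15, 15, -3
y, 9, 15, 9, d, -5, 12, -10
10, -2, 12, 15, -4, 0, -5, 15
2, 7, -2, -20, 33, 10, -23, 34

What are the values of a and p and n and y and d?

a = 3, p = -1, n = 3, y = 12, d = -1

Column 5: 9 + 0 + 3 + 2 − 1 − 4 + 33 = 42, so its missing entry is 41 − 42 = -1.
Row 6: 9 + 15 + 9 − 1 − 5 + 12 − 10 = 29, so its missing entry is 41 − 29 = 12.
Column 1: 0 + 14 + 5 − 5 + 12 + 10 + 2 = 38, so its missing entry is 41 − 38 = 3.
Row 1: 3 + 11 + 11 + 9 − 4 + 4 + 8 = 42, so its missing entry is 41 − 42 = -1.
Row 3: 14 + 4 + 1 + 3 + 8 + 14 − 6 = 38, so its missing entry is 41 − 38 = 3.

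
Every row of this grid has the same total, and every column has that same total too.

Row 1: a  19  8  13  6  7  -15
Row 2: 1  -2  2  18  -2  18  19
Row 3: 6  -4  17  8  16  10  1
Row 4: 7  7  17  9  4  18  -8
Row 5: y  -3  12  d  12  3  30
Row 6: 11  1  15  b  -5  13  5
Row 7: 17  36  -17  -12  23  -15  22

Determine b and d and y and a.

Rows 2 and 3 both sum to 54, so that's the common total.
The known cells in row 6 total 40, leaving 54 − 40 = 14 for the blank.
The known cells in row 1 total 38, leaving 54 − 38 = 16 for the blank.
The known cells in column 1 total 58, leaving 54 − 58 = -4 for the blank.
The known cells in row 5 total 50, leaving 54 − 50 = 4 for the blank.

b = 14, d = 4, y = -4, a = 16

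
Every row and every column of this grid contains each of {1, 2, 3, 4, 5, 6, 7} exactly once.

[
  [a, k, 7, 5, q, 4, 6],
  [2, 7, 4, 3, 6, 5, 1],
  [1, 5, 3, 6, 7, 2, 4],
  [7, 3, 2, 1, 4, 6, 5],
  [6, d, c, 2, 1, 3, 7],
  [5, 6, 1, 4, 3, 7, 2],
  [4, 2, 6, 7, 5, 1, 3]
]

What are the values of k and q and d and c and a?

k = 1, q = 2, d = 4, c = 5, a = 3

At (row 1, col 5): column 5 already has {1, 3, 4, 5, 6, 7}, so the value is 2.
For row 1, column 1: column 1 already has {1, 2, 4, 5, 6, 7}; that leaves 3.
Cell (1,2): row 1 already has {2, 3, 4, 5, 6, 7} → 1.
At (row 5, col 3): column 3 already has {1, 2, 3, 4, 6, 7}, so the value is 5.
For row 5, column 2: row 5 already has {1, 2, 3, 5, 6, 7}; that leaves 4.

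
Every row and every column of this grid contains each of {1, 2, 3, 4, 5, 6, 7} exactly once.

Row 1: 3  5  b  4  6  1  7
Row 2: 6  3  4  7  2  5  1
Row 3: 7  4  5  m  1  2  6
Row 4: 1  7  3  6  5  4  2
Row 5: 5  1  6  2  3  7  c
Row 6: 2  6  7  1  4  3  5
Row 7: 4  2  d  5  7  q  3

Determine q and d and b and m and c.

q = 6, d = 1, b = 2, m = 3, c = 4

Cell (7,6): column 6 already has {1, 2, 3, 4, 5, 7} → 6.
Cell (7,3): row 7 already has {2, 3, 4, 5, 6, 7} → 1.
For row 5, column 7: row 5 already has {1, 2, 3, 5, 6, 7}; that leaves 4.
For row 3, column 4: row 3 already has {1, 2, 4, 5, 6, 7}; that leaves 3.
Cell (1,3): row 1 already has {1, 3, 4, 5, 6, 7} → 2.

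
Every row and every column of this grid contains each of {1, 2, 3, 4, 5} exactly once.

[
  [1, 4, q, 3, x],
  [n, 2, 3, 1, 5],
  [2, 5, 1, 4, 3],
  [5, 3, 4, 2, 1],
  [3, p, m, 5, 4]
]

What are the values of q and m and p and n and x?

q = 5, m = 2, p = 1, n = 4, x = 2

Cell (1,5): column 5 already has {1, 3, 4, 5} → 2.
Cell (1,3): row 1 already has {1, 2, 3, 4} → 5.
At (row 5, col 3): column 3 already has {1, 3, 4, 5}, so the value is 2.
At (row 2, col 1): row 2 already has {1, 2, 3, 5}, so the value is 4.
Cell (5,2): row 5 already has {2, 3, 4, 5} → 1.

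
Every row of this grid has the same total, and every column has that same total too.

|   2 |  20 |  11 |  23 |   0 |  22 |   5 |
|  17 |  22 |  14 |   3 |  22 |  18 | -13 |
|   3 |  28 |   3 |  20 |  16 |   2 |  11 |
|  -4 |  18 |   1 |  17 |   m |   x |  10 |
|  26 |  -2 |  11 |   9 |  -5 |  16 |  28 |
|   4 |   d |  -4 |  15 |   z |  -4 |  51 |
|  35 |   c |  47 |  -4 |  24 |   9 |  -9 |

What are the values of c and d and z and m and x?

Rows 1 and 2 both sum to 83, so that's the common total.
The known cells in row 7 total 102, leaving 83 − 102 = -19 for the blank.
The known cells in column 2 total 67, leaving 83 − 67 = 16 for the blank.
The known cells in row 6 total 78, leaving 83 − 78 = 5 for the blank.
The known cells in column 5 total 62, leaving 83 − 62 = 21 for the blank.
The known cells in row 4 total 63, leaving 83 − 63 = 20 for the blank.

c = -19, d = 16, z = 5, m = 21, x = 20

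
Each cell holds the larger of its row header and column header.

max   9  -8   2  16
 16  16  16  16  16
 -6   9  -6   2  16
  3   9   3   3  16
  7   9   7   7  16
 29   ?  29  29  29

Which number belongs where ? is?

max(29, 9) = 29.

29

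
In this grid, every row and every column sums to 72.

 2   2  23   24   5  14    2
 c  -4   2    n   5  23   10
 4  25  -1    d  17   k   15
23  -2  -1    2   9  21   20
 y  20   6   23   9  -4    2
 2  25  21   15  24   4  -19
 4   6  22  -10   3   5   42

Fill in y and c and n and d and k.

y = 16, c = 21, n = 15, d = 3, k = 9

Row 5 has 20 + 6 + 23 + 9 − 4 + 2 = 56; the blank must be 72 − 56 = 16.
Column 1 has 2 + 4 + 23 + 16 + 2 + 4 = 51; the blank must be 72 − 51 = 21.
Column 6 has 14 + 23 + 21 − 4 + 4 + 5 = 63; the blank must be 72 − 63 = 9.
Row 3 has 4 + 25 − 1 + 17 + 9 + 15 = 69; the blank must be 72 − 69 = 3.
Row 2 has 21 − 4 + 2 + 5 + 23 + 10 = 57; the blank must be 72 − 57 = 15.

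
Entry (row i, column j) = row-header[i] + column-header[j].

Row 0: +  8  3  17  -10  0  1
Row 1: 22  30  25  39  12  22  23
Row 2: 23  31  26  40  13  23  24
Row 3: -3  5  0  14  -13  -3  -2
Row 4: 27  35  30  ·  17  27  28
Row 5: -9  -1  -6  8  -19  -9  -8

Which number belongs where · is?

44

27 + 17 = 44.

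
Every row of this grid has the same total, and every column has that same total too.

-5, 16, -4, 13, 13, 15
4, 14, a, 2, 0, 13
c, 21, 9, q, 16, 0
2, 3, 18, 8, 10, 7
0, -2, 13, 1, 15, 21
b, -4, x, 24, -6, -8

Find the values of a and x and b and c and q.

a = 15, x = -3, b = 45, c = 2, q = 0

Rows 1 and 4 both sum to 48, so that's the common total.
Row 2: 4 + 14 + 2 + 0 + 13 = 33, so its missing entry is 48 − 33 = 15.
Column 4: 13 + 2 + 8 + 1 + 24 = 48, so its missing entry is 48 − 48 = 0.
Row 3: 21 + 9 + 0 + 16 + 0 = 46, so its missing entry is 48 − 46 = 2.
Column 1: -5 + 4 + 2 + 2 + 0 = 3, so its missing entry is 48 − 3 = 45.
Row 6: 45 − 4 + 24 − 6 − 8 = 51, so its missing entry is 48 − 51 = -3.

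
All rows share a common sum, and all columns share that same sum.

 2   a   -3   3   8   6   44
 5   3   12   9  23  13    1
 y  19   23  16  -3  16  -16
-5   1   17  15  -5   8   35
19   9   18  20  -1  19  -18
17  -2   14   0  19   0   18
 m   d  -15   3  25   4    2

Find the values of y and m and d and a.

y = 11, m = 17, d = 30, a = 6

Rows 2 and 4 both sum to 66, so that's the common total.
Row 1 has 2 − 3 + 3 + 8 + 6 + 44 = 60; the blank must be 66 − 60 = 6.
Column 2 has 6 + 3 + 19 + 1 + 9 − 2 = 36; the blank must be 66 − 36 = 30.
Row 3 has 19 + 23 + 16 − 3 + 16 − 16 = 55; the blank must be 66 − 55 = 11.
Row 7 has 30 − 15 + 3 + 25 + 4 + 2 = 49; the blank must be 66 − 49 = 17.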